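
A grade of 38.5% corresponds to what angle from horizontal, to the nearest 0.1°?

tan θ = 38.5/100 = 0.3850
θ = arctan(0.3850) = 21.06°

21.1°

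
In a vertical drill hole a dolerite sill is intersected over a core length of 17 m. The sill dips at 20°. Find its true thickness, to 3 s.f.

16.0 m

True thickness t = h · cos(dip) = 17 × cos 20°
t = 17 × 0.9397 = 15.975 m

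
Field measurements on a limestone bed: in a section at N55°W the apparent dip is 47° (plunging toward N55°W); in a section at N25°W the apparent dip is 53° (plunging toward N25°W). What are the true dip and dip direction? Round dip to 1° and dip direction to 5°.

Represent each trace as a vector plunging at its apparent dip toward its trend (east-north-up frame): v₁ = (-0.559, 0.391, -0.731), v₂ = (-0.254, 0.545, -0.799).
n = v₁ × v₂ = (-0.086, 0.260, 0.205) (taken with n_z > 0).
tan δ = √(n_x²+n_y²)/n_z = 0.274/0.205, so δ = 53.2°.
The horizontal component of n points toward azimuth atan2(n_x, n_y) = 342°, the dip direction.

true dip 53°, dip direction 340°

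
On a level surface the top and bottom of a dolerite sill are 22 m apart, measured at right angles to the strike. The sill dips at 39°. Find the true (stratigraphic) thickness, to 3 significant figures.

13.8 m

True thickness t = w · sin(dip) = 22 × sin 39°
t = 22 × 0.6293 = 13.845 m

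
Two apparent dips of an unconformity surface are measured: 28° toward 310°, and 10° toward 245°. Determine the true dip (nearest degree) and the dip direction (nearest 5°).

The two traces are lines in the plane: v₁ = (sin 310°·cos 28°, cos 310°·cos 28°, −sin 28°), v₂ = (sin 245°·cos 10°, cos 245°·cos 10°, −sin 10°).
The plane normal is n = v₁ × v₂ ∝ (-0.294, 0.302, 0.788).
True dip = arccos(n_z / |n|) = arccos(0.8820) = 28.1°.
The horizontal component of n points toward azimuth atan2(n_x, n_y) = 316°, the dip direction.

true dip 28°, dip direction 315°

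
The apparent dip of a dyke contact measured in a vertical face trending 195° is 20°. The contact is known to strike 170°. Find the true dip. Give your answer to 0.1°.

The section is 25° from the strike.
tan(true dip) = tan 20° / sin 25° = 0.8612
δ = arctan(0.8612) = 40.74°

40.7°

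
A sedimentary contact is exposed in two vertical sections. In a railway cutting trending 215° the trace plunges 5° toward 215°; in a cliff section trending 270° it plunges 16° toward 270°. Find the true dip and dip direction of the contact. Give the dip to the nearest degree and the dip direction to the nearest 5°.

Represent each trace as a vector plunging at its apparent dip toward its trend (east-north-up frame): v₁ = (-0.571, -0.816, -0.087), v₂ = (-0.961, -0.000, -0.276).
The plane normal is n = v₁ × v₂ ∝ (-0.225, 0.074, 0.784).
tan δ = √(n_x²+n_y²)/n_z = 0.237/0.784, so δ = 16.8°.
Dip direction = atan2(-0.225, 0.074) = 288° (azimuth of n's horizontal projection).

true dip 17°, dip direction 290°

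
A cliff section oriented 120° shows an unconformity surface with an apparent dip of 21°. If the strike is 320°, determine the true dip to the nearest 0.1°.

The section is 20° from the strike.
tan δ = tan α / sin β = tan 21° / sin 20° = 0.3839 / 0.3420 = 1.1223
δ = arctan(1.1223) = 48.30°

48.3°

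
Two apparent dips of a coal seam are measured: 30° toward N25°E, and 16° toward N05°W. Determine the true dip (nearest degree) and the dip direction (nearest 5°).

true dip 36°, dip direction 060°

Represent each trace as a vector plunging at its apparent dip toward its trend (east-north-up frame): v₁ = (0.366, 0.785, -0.500), v₂ = (-0.084, 0.958, -0.276).
Cross product v₁ × v₂ gives the pole to the plane: n ∝ (0.262, 0.143, 0.416).
tan δ = √(n_x²+n_y²)/n_z = 0.299/0.416, so δ = 35.7°.
Dip direction = atan2(0.262, 0.143) = 61° (azimuth of n's horizontal projection).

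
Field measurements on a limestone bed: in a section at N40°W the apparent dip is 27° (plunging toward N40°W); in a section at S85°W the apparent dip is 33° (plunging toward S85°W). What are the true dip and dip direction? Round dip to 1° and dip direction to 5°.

true dip 34°, dip direction 280°

Each apparent-dip line lies in the plane. As unit vectors (x east, y north, z up), v₁ plunges 27°→N40°W and v₂ plunges 33°→S85°W.
The plane normal is n = v₁ × v₂ ∝ (-0.405, 0.067, 0.612).
tan δ = √(n_x²+n_y²)/n_z = 0.410/0.612, so δ = 33.8°.
The horizontal component of n points toward azimuth atan2(n_x, n_y) = 279°, the dip direction.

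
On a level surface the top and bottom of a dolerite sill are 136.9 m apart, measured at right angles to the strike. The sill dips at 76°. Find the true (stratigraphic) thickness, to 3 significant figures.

True thickness t = w · sin(dip) = 136.9 × sin 76°
t = 136.9 × 0.9703 = 132.833 m

133 m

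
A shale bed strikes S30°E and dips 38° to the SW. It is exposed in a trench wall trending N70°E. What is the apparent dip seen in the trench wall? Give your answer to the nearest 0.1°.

The section lies 80° from the strike.
tan(apparent dip) = tan 38° · sin 80° = 0.7694
apparent dip = arctan 0.7694 = 37.58°

37.6°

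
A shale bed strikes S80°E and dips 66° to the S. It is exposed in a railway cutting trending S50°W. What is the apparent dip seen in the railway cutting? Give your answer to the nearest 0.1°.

The strike is S80°E and the section trends S50°W; the acute angle between them is β = 50°.
tan α = tan 66° × sin 50° = 2.2460 × 0.7660 = 1.7206
α = arctan(1.7206) = 59.83°

59.8°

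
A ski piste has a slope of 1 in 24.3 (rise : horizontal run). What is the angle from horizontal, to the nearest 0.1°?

2.4°

tan θ = 1/24.3 = 0.0412
θ = arctan(0.0412) = 2.36°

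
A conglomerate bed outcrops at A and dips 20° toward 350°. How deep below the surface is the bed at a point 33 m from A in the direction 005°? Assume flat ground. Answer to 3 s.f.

The hole lies 15° from the dip direction, so the down-dip offset is 33 × cos 15° = 31.88 m.
Depth = down-dip offset × tan(dip) = 31.88 × tan 20° = 31.88 × 0.3640
Depth = 11.60 m

11.6 m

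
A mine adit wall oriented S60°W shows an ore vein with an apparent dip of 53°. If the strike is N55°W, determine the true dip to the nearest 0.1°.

55.7°

The section is 65° from the strike.
tan(true dip) = tan 53° / sin 65° = 1.4642
true dip = arctan 1.4642 = 55.67°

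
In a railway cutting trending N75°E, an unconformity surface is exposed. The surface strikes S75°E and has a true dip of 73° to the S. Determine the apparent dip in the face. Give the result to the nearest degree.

59°

The section lies 30° from the strike.
tan(apparent dip) = tan 73° · sin 30° = 1.6354
α = arctan(1.6354) = 58.56°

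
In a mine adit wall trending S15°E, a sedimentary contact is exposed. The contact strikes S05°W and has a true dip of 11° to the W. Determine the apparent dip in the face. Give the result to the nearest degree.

The section lies 20° from the strike.
tan α = tan 11° × sin 20° = 0.1944 × 0.3420 = 0.0665
α = arctan(0.0665) = 3.80°

4°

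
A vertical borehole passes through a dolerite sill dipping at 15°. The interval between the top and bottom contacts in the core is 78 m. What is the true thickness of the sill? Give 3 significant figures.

75.3 m

True thickness t = h · cos(dip) = 78 × cos 15°
t = 78 × 0.9659 = 75.342 m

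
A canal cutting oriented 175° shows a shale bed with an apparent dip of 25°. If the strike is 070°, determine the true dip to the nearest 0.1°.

The section is 75° from the strike.
tan δ = tan α / sin β = tan 25° / sin 75° = 0.4663 / 0.9659 = 0.4828
true dip = arctan 0.4828 = 25.77°

25.8°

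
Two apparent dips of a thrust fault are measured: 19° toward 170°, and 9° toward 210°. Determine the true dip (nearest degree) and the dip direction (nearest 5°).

Each apparent-dip line lies in the plane. As unit vectors (x east, y north, z up), v₁ plunges 19°→170° and v₂ plunges 9°→210°.
Cross product v₁ × v₂ gives the pole to the plane: n ∝ (0.133, -0.186, 0.600).
tan δ = √(n_x²+n_y²)/n_z = 0.229/0.600, so δ = 20.9°.
Dip direction = atan2(0.133, -0.186) = 145° (azimuth of n's horizontal projection).

true dip 21°, dip direction 145°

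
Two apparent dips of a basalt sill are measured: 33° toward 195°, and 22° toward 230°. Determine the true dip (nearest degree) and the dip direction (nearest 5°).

The two traces are lines in the plane: v₁ = (sin 195°·cos 33°, cos 195°·cos 33°, −sin 33°), v₂ = (sin 230°·cos 22°, cos 230°·cos 22°, −sin 22°).
The plane normal is n = v₁ × v₂ ∝ (0.021, -0.306, 0.446).
tan δ = √(n_x²+n_y²)/n_z = 0.306/0.446, so δ = 34.5°.
The horizontal component of n points toward azimuth atan2(n_x, n_y) = 176°, the dip direction.

true dip 34°, dip direction 175°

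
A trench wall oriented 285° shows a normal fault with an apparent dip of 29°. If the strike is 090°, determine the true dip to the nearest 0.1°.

β = acute angle between strike 090° and section 285° = 15°.
tan(true dip) = tan 29° / sin 15° = 2.1417
δ = arctan(2.1417) = 64.97°

65.0°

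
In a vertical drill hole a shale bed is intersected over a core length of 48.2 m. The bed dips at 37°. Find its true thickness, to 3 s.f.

True thickness t = h · cos(dip) = 48.2 × cos 37°
t = 48.2 × 0.7986 = 38.494 m

38.5 m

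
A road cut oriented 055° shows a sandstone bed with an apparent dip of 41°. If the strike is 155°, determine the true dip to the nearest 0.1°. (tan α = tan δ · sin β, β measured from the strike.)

41.4°

The section is 80° from the strike.
tan δ = tan α / sin β = tan 41° / sin 80° = 0.8693 / 0.9848 = 0.8827
δ = arctan(0.8827) = 41.43°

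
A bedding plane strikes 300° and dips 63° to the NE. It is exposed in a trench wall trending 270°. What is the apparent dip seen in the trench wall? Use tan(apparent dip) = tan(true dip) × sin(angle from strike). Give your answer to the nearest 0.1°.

44.5°

The section lies 30° from the strike.
tan(apparent dip) = tan 63° · sin 30° = 0.9813
apparent dip = arctan 0.9813 = 44.46°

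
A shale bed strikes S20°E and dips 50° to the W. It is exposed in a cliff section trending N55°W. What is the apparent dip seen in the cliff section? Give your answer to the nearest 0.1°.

34.4°

Angle between strike (S20°E) and section (N55°W): β = 35°.
tan α = tan 50° × sin 35° = 1.1918 × 0.5736 = 0.6836
α = arctan(0.6836) = 34.36°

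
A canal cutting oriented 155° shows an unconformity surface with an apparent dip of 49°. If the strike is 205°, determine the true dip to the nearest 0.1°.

β = acute angle between strike 205° and section 155° = 50°.
tan δ = tan α / sin β = tan 49° / sin 50° = 1.1504 / 0.7660 = 1.5017
δ = arctan(1.5017) = 56.34°

56.3°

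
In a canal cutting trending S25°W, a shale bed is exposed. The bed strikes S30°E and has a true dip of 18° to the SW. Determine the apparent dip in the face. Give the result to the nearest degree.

15°

The strike is S30°E and the section trends S25°W; the acute angle between them is β = 55°.
tan(apparent dip) = tan 18° · sin 55° = 0.2662
α = arctan(0.2662) = 14.90°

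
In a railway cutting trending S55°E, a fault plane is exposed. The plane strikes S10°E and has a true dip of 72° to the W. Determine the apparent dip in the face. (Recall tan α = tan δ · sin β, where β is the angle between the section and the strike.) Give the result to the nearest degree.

Angle between strike (S10°E) and section (S55°E): β = 45°.
tan α = tan 72° × sin 45° = 3.0777 × 0.7071 = 2.1763
apparent dip = arctan 2.1763 = 65.32°

65°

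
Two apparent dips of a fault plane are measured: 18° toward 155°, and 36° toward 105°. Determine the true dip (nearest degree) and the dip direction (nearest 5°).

true dip 37°, dip direction 090°

Represent each trace as a vector plunging at its apparent dip toward its trend (east-north-up frame): v₁ = (0.402, -0.862, -0.309), v₂ = (0.781, -0.209, -0.588).
Cross product v₁ × v₂ gives the pole to the plane: n ∝ (0.442, -0.005, 0.589).
True dip = arccos(n_z / |n|) = arccos(0.8001) = 36.9°.
The horizontal component of n points toward azimuth atan2(n_x, n_y) = 91°, the dip direction.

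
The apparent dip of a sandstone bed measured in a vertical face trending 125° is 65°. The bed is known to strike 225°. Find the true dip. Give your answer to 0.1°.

β = acute angle between strike 225° and section 125° = 80°.
tan(true dip) = tan 65° / sin 80° = 2.1776
δ = arctan(2.1776) = 65.33°

65.3°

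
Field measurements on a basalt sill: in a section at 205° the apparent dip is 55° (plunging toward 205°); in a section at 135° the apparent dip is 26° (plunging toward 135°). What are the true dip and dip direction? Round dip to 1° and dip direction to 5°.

true dip 55°, dip direction 205°

Each apparent-dip line lies in the plane. As unit vectors (x east, y north, z up), v₁ plunges 55°→205° and v₂ plunges 26°→135°.
Cross product v₁ × v₂ gives the pole to the plane: n ∝ (-0.293, -0.627, 0.484).
Dip δ = arctan(|n_h|/n_z) = arctan(0.692/0.484) = 55.0°.
Dip direction = atan2(-0.293, -0.627) = 205° (azimuth of n's horizontal projection).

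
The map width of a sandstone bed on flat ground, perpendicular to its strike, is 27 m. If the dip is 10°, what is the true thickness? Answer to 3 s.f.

True thickness t = w · sin(dip) = 27 × sin 10°
t = 27 × 0.1736 = 4.689 m

4.69 m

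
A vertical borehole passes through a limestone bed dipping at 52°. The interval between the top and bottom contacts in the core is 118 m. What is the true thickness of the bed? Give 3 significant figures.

True thickness t = h · cos(dip) = 118 × cos 52°
t = 118 × 0.6157 = 72.648 m

72.6 m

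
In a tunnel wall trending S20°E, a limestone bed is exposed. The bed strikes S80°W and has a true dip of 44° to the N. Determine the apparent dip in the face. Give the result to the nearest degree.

44°

Angle between strike (S80°W) and section (S20°E): β = 80°.
tan α = tan 44° × sin 80° = 0.9657 × 0.9848 = 0.9510
α = arctan(0.9510) = 43.56°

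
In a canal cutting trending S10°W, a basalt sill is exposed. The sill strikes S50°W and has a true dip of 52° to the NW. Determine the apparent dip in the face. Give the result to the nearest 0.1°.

The strike is S50°W and the section trends S10°W; the acute angle between them is β = 40°.
tan(apparent dip) = tan 52° · sin 40° = 0.8227
α = arctan(0.8227) = 39.45°

39.4°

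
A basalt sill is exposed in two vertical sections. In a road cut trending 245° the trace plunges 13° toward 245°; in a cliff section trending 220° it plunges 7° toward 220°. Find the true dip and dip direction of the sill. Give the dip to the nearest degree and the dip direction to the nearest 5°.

true dip 17°, dip direction 285°

Each apparent-dip line lies in the plane. As unit vectors (x east, y north, z up), v₁ plunges 13°→245° and v₂ plunges 7°→220°.
Cross product v₁ × v₂ gives the pole to the plane: n ∝ (-0.121, 0.036, 0.409).
True dip = arccos(n_z / |n|) = arccos(0.9556) = 17.1°.
Dip direction = azimuth of (n_x, n_y) = atan2(-0.121, 0.036) = 287°.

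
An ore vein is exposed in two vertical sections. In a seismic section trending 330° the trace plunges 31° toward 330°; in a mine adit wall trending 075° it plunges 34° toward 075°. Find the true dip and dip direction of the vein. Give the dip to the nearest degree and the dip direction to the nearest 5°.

Each apparent-dip line lies in the plane. As unit vectors (x east, y north, z up), v₁ plunges 31°→330° and v₂ plunges 34°→075°.
n = v₁ × v₂ = (0.305, 0.652, 0.686) (taken with n_z > 0).
Dip δ = arctan(|n_h|/n_z) = arctan(0.720/0.686) = 46.4°.
Dip direction = atan2(0.305, 0.652) = 25° (azimuth of n's horizontal projection).

true dip 46°, dip direction 025°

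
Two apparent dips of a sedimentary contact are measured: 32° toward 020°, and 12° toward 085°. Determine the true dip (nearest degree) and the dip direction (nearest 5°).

Represent each trace as a vector plunging at its apparent dip toward its trend (east-north-up frame): v₁ = (0.290, 0.797, -0.530), v₂ = (0.974, 0.085, -0.208).
Cross product v₁ × v₂ gives the pole to the plane: n ∝ (0.121, 0.456, 0.752).
tan δ = √(n_x²+n_y²)/n_z = 0.472/0.752, so δ = 32.1°.
Dip direction = atan2(0.121, 0.456) = 15° (azimuth of n's horizontal projection).

true dip 32°, dip direction 015°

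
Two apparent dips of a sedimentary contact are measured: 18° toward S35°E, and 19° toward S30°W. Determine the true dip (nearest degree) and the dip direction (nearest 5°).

true dip 22°, dip direction 180°

Represent each trace as a vector plunging at its apparent dip toward its trend (east-north-up frame): v₁ = (0.546, -0.779, -0.309), v₂ = (-0.473, -0.819, -0.326).
The plane normal is n = v₁ × v₂ ∝ (-0.001, -0.324, 0.815).
True dip = arccos(n_z / |n|) = arccos(0.9294) = 21.7°.
The horizontal component of n points toward azimuth atan2(n_x, n_y) = 180°, the dip direction.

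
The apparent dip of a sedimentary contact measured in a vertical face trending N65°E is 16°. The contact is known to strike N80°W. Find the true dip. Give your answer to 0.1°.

The section is 35° from the strike.
tan(true dip) = tan 16° / sin 35° = 0.4999
true dip = arctan 0.4999 = 26.56°

26.6°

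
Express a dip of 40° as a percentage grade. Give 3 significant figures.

grade % = 100 × tan 40° = 100 × 0.8391

83.9%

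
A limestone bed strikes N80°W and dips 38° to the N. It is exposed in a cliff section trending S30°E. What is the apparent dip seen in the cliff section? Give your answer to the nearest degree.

The strike is N80°W and the section trends S30°E; the acute angle between them is β = 50°.
tan α = tan 38° × sin 50° = 0.7813 × 0.7660 = 0.5985
α = arctan(0.5985) = 30.90°

31°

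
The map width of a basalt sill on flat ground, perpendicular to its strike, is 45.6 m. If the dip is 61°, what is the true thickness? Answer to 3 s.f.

39.9 m

True thickness t = w · sin(dip) = 45.6 × sin 61°
t = 45.6 × 0.8746 = 39.883 m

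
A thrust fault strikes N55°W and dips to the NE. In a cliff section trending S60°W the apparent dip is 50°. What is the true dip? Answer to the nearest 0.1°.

52.7°

The section is 65° from the strike.
tan δ = tan α / sin β = tan 50° / sin 65° = 1.1918 / 0.9063 = 1.3150
true dip = arctan 1.3150 = 52.75°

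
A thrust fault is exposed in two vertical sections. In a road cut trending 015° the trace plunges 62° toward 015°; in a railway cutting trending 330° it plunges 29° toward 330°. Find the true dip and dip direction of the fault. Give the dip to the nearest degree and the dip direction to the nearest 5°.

true dip 65°, dip direction 045°

Represent each trace as a vector plunging at its apparent dip toward its trend (east-north-up frame): v₁ = (0.122, 0.453, -0.883), v₂ = (-0.437, 0.757, -0.485).
n = v₁ × v₂ = (0.449, 0.445, 0.290) (taken with n_z > 0).
Dip δ = arctan(|n_h|/n_z) = arctan(0.632/0.290) = 65.3°.
Dip direction = atan2(0.449, 0.445) = 45° (azimuth of n's horizontal projection).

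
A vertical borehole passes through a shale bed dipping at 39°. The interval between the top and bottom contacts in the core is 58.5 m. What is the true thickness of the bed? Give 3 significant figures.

True thickness t = h · cos(dip) = 58.5 × cos 39°
t = 58.5 × 0.7771 = 45.463 m

45.5 m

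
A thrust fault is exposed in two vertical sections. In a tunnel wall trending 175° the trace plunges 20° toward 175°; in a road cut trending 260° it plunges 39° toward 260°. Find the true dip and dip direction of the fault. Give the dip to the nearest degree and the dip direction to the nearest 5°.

Represent each trace as a vector plunging at its apparent dip toward its trend (east-north-up frame): v₁ = (0.082, -0.936, -0.342), v₂ = (-0.765, -0.135, -0.629).
n = v₁ × v₂ = (-0.543, -0.313, 0.727) (taken with n_z > 0).
True dip = arccos(n_z / |n|) = arccos(0.7576) = 40.8°.
The horizontal component of n points toward azimuth atan2(n_x, n_y) = 240°, the dip direction.

true dip 41°, dip direction 240°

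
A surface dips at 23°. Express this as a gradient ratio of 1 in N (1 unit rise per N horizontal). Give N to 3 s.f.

1 : N means tan θ = 1/N, so N = 1/tan 23° = 1/0.4245

1 in 2.36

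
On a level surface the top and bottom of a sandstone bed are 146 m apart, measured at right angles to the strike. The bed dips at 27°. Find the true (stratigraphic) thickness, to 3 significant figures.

True thickness t = w · sin(dip) = 146 × sin 27°
t = 146 × 0.4540 = 66.283 m

66.3 m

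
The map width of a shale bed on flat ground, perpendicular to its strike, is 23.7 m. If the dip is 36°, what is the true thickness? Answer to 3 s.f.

13.9 m

True thickness t = w · sin(dip) = 23.7 × sin 36°
t = 23.7 × 0.5878 = 13.931 m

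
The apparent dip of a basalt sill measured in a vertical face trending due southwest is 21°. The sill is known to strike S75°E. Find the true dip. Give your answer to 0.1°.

23.9°

β = acute angle between strike S75°E and section due southwest = 60°.
tan(true dip) = tan 21° / sin 60° = 0.4432
δ = arctan(0.4432) = 23.91°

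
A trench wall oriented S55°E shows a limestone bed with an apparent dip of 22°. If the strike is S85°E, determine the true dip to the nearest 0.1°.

38.9°

β = acute angle between strike S85°E and section S55°E = 30°.
tan(true dip) = tan 22° / sin 30° = 0.8081
δ = arctan(0.8081) = 38.94°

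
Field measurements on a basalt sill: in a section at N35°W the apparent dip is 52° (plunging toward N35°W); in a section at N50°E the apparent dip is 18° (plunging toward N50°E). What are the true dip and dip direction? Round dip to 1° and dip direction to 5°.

true dip 52°, dip direction 335°

Represent each trace as a vector plunging at its apparent dip toward its trend (east-north-up frame): v₁ = (-0.353, 0.504, -0.788), v₂ = (0.729, 0.611, -0.309).
The plane normal is n = v₁ × v₂ ∝ (-0.326, 0.683, 0.583).
Dip δ = arctan(|n_h|/n_z) = arctan(0.757/0.583) = 52.4°.
Dip direction = azimuth of (n_x, n_y) = atan2(-0.326, 0.683) = 334°.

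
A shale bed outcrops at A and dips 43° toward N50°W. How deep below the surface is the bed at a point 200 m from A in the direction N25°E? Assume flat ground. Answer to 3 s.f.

48.3 m

The hole lies 75° from the dip direction, so the down-dip offset is 200 × cos 75° = 51.76 m.
Depth = down-dip offset × tan(dip) = 51.76 × tan 43° = 51.76 × 0.9325
Depth = 48.27 m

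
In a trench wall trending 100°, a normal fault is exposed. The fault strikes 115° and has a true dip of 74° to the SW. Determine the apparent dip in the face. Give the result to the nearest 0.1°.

The strike is 115° and the section trends 100°; the acute angle between them is β = 15°.
tan(apparent dip) = tan 74° · sin 15° = 0.9026
α = arctan(0.9026) = 42.07°

42.1°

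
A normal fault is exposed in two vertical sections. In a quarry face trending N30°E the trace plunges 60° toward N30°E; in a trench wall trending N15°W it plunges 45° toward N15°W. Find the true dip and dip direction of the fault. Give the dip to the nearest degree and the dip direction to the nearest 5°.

true dip 60°, dip direction 040°

The two traces are lines in the plane: v₁ = (sin 30°·cos 60°, cos 30°·cos 60°, −sin 60°), v₂ = (sin 345°·cos 45°, cos 345°·cos 45°, −sin 45°).
n = v₁ × v₂ = (0.285, 0.335, 0.250) (taken with n_z > 0).
tan δ = √(n_x²+n_y²)/n_z = 0.440/0.250, so δ = 60.4°.
Dip direction = azimuth of (n_x, n_y) = atan2(0.285, 0.335) = 40°.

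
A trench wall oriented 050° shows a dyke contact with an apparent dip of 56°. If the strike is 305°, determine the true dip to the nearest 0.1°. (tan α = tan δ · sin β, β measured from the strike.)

β = acute angle between strike 305° and section 050° = 75°.
tan δ = tan α / sin β = tan 56° / sin 75° = 1.4826 / 0.9659 = 1.5349
true dip = arctan 1.5349 = 56.91°

56.9°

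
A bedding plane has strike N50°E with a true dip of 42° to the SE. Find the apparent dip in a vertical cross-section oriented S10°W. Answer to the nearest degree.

Angle between strike (N50°E) and section (S10°W): β = 40°.
tan(apparent dip) = tan 42° · sin 40° = 0.5788
apparent dip = arctan 0.5788 = 30.06°

30°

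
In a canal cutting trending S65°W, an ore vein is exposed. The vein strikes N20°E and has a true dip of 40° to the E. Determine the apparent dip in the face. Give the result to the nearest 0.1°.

The section lies 45° from the strike.
tan α = tan 40° × sin 45° = 0.8391 × 0.7071 = 0.5933
α = arctan(0.5933) = 30.68°

30.7°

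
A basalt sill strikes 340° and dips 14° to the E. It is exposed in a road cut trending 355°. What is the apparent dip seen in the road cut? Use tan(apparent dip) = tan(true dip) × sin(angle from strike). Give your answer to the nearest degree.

4°

Angle between strike (340°) and section (355°): β = 15°.
tan(apparent dip) = tan 14° · sin 15° = 0.0645
α = arctan(0.0645) = 3.69°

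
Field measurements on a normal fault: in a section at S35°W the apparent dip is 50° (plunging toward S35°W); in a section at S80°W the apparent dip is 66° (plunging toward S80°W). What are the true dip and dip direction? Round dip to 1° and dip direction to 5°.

Each apparent-dip line lies in the plane. As unit vectors (x east, y north, z up), v₁ plunges 50°→S35°W and v₂ plunges 66°→S80°W.
n = v₁ × v₂ = (-0.427, 0.030, 0.185) (taken with n_z > 0).
Dip δ = arctan(|n_h|/n_z) = arctan(0.428/0.185) = 66.6°.
Dip direction = azimuth of (n_x, n_y) = atan2(-0.427, 0.030) = 274°.

true dip 67°, dip direction 275°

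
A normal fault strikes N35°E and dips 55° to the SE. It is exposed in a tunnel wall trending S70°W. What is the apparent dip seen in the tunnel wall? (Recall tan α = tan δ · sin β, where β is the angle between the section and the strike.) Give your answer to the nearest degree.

The strike is N35°E and the section trends S70°W; the acute angle between them is β = 35°.
tan α = tan 55° × sin 35° = 1.4281 × 0.5736 = 0.8192
apparent dip = arctan 0.8192 = 39.32°

39°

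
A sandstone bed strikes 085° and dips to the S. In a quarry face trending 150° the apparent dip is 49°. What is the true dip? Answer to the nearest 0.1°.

51.8°

β = acute angle between strike 085° and section 150° = 65°.
tan δ = tan α / sin β = tan 49° / sin 65° = 1.1504 / 0.9063 = 1.2693
true dip = arctan 1.2693 = 51.77°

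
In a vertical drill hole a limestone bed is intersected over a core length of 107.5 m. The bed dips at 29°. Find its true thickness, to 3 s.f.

True thickness t = h · cos(dip) = 107.5 × cos 29°
t = 107.5 × 0.8746 = 94.022 m

94.0 m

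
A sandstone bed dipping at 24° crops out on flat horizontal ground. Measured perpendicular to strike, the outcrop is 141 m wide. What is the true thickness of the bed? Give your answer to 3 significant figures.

True thickness t = w · sin(dip) = 141 × sin 24°
t = 141 × 0.4067 = 57.350 m

57.3 m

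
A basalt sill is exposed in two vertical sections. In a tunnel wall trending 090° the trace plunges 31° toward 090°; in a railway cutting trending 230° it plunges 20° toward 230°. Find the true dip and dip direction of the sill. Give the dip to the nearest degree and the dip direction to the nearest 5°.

true dip 55°, dip direction 155°

Represent each trace as a vector plunging at its apparent dip toward its trend (east-north-up frame): v₁ = (0.857, 0.000, -0.515), v₂ = (-0.720, -0.604, -0.342).
Cross product v₁ × v₂ gives the pole to the plane: n ∝ (0.311, -0.664, 0.518).
True dip = arccos(n_z / |n|) = arccos(0.5768) = 54.8°.
Dip direction = atan2(0.311, -0.664) = 155° (azimuth of n's horizontal projection).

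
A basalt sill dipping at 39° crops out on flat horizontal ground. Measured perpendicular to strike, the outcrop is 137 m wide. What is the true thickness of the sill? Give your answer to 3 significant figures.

86.2 m

True thickness t = w · sin(dip) = 137 × sin 39°
t = 137 × 0.6293 = 86.217 m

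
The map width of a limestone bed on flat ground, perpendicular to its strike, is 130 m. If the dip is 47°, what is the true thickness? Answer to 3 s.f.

95.1 m

True thickness t = w · sin(dip) = 130 × sin 47°
t = 130 × 0.7314 = 95.076 m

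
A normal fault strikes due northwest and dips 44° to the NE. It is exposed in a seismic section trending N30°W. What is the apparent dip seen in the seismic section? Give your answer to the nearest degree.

The strike is due northwest and the section trends N30°W; the acute angle between them is β = 15°.
tan α = tan 44° × sin 15° = 0.9657 × 0.2588 = 0.2499
apparent dip = arctan 0.2499 = 14.03°

14°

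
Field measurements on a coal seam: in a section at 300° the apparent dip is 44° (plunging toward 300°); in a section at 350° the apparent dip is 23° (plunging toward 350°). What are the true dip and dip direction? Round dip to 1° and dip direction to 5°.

Represent each trace as a vector plunging at its apparent dip toward its trend (east-north-up frame): v₁ = (-0.623, 0.360, -0.695), v₂ = (-0.160, 0.907, -0.391).
The plane normal is n = v₁ × v₂ ∝ (-0.489, 0.132, 0.507).
Dip δ = arctan(|n_h|/n_z) = arctan(0.507/0.507) = 45.0°.
Dip direction = atan2(-0.489, 0.132) = 285° (azimuth of n's horizontal projection).

true dip 45°, dip direction 285°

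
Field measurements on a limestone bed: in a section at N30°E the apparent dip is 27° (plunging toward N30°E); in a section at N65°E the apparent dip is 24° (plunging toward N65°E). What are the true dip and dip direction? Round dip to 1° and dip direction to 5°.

The two traces are lines in the plane: v₁ = (sin 30°·cos 27°, cos 30°·cos 27°, −sin 27°), v₂ = (sin 65°·cos 24°, cos 65°·cos 24°, −sin 24°).
Cross product v₁ × v₂ gives the pole to the plane: n ∝ (0.139, 0.195, 0.467).
True dip = arccos(n_z / |n|) = arccos(0.8902) = 27.1°.
The horizontal component of n points toward azimuth atan2(n_x, n_y) = 35°, the dip direction.

true dip 27°, dip direction 035°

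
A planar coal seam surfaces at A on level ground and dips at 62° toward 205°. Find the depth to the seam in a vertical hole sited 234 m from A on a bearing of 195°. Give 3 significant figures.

433 m

The hole lies 10° from the dip direction, so the down-dip offset is 234 × cos 10° = 230.45 m.
Depth = down-dip offset × tan(dip) = 230.45 × tan 62° = 230.45 × 1.8807
Depth = 433.40 m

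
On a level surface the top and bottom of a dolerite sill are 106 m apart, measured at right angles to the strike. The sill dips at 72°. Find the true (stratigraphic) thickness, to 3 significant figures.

101 m

True thickness t = w · sin(dip) = 106 × sin 72°
t = 106 × 0.9511 = 100.812 m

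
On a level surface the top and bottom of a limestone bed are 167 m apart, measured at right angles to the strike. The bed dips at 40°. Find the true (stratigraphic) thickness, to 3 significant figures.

True thickness t = w · sin(dip) = 167 × sin 40°
t = 167 × 0.6428 = 107.346 m

107 m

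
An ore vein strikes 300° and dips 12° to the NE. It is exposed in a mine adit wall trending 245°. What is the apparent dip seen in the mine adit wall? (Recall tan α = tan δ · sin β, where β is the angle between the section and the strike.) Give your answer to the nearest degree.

10°

Angle between strike (300°) and section (245°): β = 55°.
tan α = tan 12° × sin 55° = 0.2126 × 0.8192 = 0.1741
apparent dip = arctan 0.1741 = 9.88°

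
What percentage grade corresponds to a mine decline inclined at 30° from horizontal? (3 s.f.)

57.7%

grade % = 100 × tan 30° = 100 × 0.5774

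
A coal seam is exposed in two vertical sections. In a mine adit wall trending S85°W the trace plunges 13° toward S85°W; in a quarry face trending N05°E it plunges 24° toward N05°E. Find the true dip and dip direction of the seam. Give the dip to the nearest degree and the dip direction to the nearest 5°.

true dip 29°, dip direction 330°

Represent each trace as a vector plunging at its apparent dip toward its trend (east-north-up frame): v₁ = (-0.971, -0.085, -0.225), v₂ = (0.080, 0.910, -0.407).
n = v₁ × v₂ = (-0.239, 0.413, 0.877) (taken with n_z > 0).
True dip = arccos(n_z / |n|) = arccos(0.8784) = 28.6°.
Dip direction = azimuth of (n_x, n_y) = atan2(-0.239, 0.413) = 330°.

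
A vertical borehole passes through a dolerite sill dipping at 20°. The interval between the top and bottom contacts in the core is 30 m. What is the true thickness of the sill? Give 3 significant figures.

28.2 m

True thickness t = h · cos(dip) = 30 × cos 20°
t = 30 × 0.9397 = 28.191 m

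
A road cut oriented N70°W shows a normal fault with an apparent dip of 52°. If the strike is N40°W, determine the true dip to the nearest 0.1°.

68.7°

β = acute angle between strike N40°W and section N70°W = 30°.
tan δ = tan α / sin β = tan 52° / sin 30° = 1.2799 / 0.5000 = 2.5599
true dip = arctan 2.5599 = 68.66°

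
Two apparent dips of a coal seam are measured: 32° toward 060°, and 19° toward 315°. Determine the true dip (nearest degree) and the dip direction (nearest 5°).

true dip 39°, dip direction 020°

Each apparent-dip line lies in the plane. As unit vectors (x east, y north, z up), v₁ plunges 32°→060° and v₂ plunges 19°→315°.
Cross product v₁ × v₂ gives the pole to the plane: n ∝ (0.216, 0.593, 0.775).
Dip δ = arctan(|n_h|/n_z) = arctan(0.632/0.775) = 39.2°.
Dip direction = azimuth of (n_x, n_y) = atan2(0.216, 0.593) = 20°.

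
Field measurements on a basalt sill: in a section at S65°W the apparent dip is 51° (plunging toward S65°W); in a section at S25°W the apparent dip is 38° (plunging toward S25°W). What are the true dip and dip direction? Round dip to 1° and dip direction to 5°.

true dip 52°, dip direction 255°

Represent each trace as a vector plunging at its apparent dip toward its trend (east-north-up frame): v₁ = (-0.570, -0.266, -0.777), v₂ = (-0.333, -0.714, -0.616).
n = v₁ × v₂ = (-0.391, -0.092, 0.319) (taken with n_z > 0).
True dip = arccos(n_z / |n|) = arccos(0.6213) = 51.6°.
Dip direction = azimuth of (n_x, n_y) = atan2(-0.391, -0.092) = 257°.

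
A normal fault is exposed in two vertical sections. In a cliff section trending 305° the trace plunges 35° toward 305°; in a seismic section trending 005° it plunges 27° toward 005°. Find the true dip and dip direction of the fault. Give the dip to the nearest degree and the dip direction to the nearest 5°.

true dip 36°, dip direction 320°

Represent each trace as a vector plunging at its apparent dip toward its trend (east-north-up frame): v₁ = (-0.671, 0.470, -0.574), v₂ = (0.078, 0.888, -0.454).
Cross product v₁ × v₂ gives the pole to the plane: n ∝ (-0.296, 0.349, 0.632).
tan δ = √(n_x²+n_y²)/n_z = 0.458/0.632, so δ = 35.9°.
The horizontal component of n points toward azimuth atan2(n_x, n_y) = 320°, the dip direction.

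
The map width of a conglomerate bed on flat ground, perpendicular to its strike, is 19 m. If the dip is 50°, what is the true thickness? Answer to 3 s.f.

True thickness t = w · sin(dip) = 19 × sin 50°
t = 19 × 0.7660 = 14.555 m

14.6 m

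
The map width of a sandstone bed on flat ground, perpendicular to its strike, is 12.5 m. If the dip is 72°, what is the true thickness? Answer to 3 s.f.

True thickness t = w · sin(dip) = 12.5 × sin 72°
t = 12.5 × 0.9511 = 11.888 m

11.9 m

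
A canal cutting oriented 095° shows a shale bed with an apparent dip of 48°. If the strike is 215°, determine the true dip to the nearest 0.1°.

β = acute angle between strike 215° and section 095° = 60°.
tan(true dip) = tan 48° / sin 60° = 1.2824
true dip = arctan 1.2824 = 52.05°

52.1°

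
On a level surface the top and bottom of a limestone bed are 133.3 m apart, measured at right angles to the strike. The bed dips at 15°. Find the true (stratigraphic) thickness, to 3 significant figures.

34.5 m

True thickness t = w · sin(dip) = 133.3 × sin 15°
t = 133.3 × 0.2588 = 34.501 m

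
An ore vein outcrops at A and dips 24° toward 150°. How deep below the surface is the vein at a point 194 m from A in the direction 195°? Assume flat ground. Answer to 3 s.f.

The hole lies 45° from the dip direction, so the down-dip offset is 194 × cos 45° = 137.18 m.
Depth = down-dip offset × tan(dip) = 137.18 × tan 24° = 137.18 × 0.4452
Depth = 61.08 m

61.1 m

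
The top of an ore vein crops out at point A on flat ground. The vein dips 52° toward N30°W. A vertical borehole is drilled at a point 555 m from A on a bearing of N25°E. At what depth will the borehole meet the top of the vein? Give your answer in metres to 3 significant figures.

The hole lies 55° from the dip direction, so the down-dip offset is 555 × cos 55° = 318.33 m.
Depth = down-dip offset × tan(dip) = 318.33 × tan 52° = 318.33 × 1.2799
Depth = 407.45 m

407 m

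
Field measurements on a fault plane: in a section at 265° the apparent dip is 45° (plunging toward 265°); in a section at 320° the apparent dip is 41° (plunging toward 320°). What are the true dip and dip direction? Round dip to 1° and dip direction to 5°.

Represent each trace as a vector plunging at its apparent dip toward its trend (east-north-up frame): v₁ = (-0.704, -0.062, -0.707), v₂ = (-0.485, 0.578, -0.656).
Cross product v₁ × v₂ gives the pole to the plane: n ∝ (-0.449, 0.119, 0.437).
tan δ = √(n_x²+n_y²)/n_z = 0.465/0.437, so δ = 46.8°.
The horizontal component of n points toward azimuth atan2(n_x, n_y) = 285°, the dip direction.

true dip 47°, dip direction 285°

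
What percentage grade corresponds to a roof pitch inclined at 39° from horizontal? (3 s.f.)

81.0%

grade % = 100 × tan 39° = 100 × 0.8098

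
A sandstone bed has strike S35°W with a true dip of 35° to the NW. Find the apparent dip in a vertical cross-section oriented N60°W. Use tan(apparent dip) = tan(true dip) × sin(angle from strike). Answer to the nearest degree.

Angle between strike (S35°W) and section (N60°W): β = 85°.
tan(apparent dip) = tan 35° · sin 85° = 0.6975
apparent dip = arctan 0.6975 = 34.90°

35°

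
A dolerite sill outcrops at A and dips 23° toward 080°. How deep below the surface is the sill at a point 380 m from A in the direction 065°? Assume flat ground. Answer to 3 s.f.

The hole lies 15° from the dip direction, so the down-dip offset is 380 × cos 15° = 367.05 m.
Depth = down-dip offset × tan(dip) = 367.05 × tan 23° = 367.05 × 0.4245
Depth = 155.80 m

156 m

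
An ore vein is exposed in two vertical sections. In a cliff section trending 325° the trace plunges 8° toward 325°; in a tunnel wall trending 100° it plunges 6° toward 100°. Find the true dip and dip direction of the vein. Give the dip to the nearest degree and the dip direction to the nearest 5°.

Each apparent-dip line lies in the plane. As unit vectors (x east, y north, z up), v₁ plunges 8°→325° and v₂ plunges 6°→100°.
The plane normal is n = v₁ × v₂ ∝ (0.109, 0.196, 0.696).
True dip = arccos(n_z / |n|) = arccos(0.9520) = 17.8°.
The horizontal component of n points toward azimuth atan2(n_x, n_y) = 29°, the dip direction.

true dip 18°, dip direction 030°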